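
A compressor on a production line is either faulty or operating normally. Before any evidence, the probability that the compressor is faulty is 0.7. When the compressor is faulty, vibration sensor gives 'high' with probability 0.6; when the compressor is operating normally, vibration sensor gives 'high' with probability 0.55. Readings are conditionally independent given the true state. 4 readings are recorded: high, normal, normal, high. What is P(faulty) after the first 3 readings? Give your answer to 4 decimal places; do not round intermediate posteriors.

Apply Bayes' rule sequentially, carrying P(faulty) forward.
After 'high': P(faulty) = 0.6·0.7000 / (0.6·0.7000 + 0.55·0.3000) ≈ 0.7179
After 'normal': P(faulty) = 0.4·0.7179 / (0.4·0.7179 + 0.45·0.2821) ≈ 0.6935
After 'normal': P(faulty) = 0.4·0.6935 / (0.4·0.6935 + 0.45·0.3065) ≈ 0.6679

0.6679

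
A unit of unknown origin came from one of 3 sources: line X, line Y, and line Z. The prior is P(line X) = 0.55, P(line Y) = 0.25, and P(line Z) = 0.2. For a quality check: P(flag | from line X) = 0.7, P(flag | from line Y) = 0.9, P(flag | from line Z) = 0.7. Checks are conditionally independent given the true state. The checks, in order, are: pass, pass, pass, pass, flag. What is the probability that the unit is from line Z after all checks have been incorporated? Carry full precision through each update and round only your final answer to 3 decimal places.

0.265

Apply Bayes' rule sequentially, carrying P(line Z) forward.
After 'pass': normaliser = 0.3·0.5500 + 0.1·0.2500 + 0.3·0.2000; P(line X) ≈ 0.6600, P(line Y) ≈ 0.1000, P(line Z) ≈ 0.2400
After 'pass': normaliser = 0.3·0.6600 + 0.1·0.1000 + 0.3·0.2400; P(line X) ≈ 0.7071, P(line Y) ≈ 0.0357, P(line Z) ≈ 0.2571
After 'pass': normaliser = 0.3·0.7071 + 0.1·0.0357 + 0.3·0.2571; P(line X) ≈ 0.7244, P(line Y) ≈ 0.0122, P(line Z) ≈ 0.2634
After 'pass': normaliser = 0.3·0.7244 + 0.1·0.0122 + 0.3·0.2634; P(line X) ≈ 0.7303, P(line Y) ≈ 0.0041, P(line Z) ≈ 0.2656
After 'flag': normaliser = 0.7·0.7303 + 0.9·0.0041 + 0.7·0.2656; P(line X) ≈ 0.7295, P(line Y) ≈ 0.0053, P(line Z) ≈ 0.2653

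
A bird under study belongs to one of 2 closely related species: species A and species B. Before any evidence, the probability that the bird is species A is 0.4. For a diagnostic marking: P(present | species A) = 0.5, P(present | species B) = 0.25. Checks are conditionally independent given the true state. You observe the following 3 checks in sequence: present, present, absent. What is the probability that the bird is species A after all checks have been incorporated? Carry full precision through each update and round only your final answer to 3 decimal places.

0.640

After 'present': P(species A) = 0.5·0.4000 / (0.5·0.4000 + 0.25·0.6000) ≈ 0.5714
After 'present': P(species A) = 0.5·0.5714 / (0.5·0.5714 + 0.25·0.4286) ≈ 0.7273
After 'absent': P(species A) = 0.5·0.7273 / (0.5·0.7273 + 0.75·0.2727) ≈ 0.6400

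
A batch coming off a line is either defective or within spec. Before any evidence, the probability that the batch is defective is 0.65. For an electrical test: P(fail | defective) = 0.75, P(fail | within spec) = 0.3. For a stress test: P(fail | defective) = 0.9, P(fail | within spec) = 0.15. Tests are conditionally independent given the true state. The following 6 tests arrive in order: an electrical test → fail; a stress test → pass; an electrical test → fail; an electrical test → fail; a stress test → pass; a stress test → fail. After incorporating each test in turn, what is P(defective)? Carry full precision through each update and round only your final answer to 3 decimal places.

Apply Bayes' rule sequentially, carrying P(defective) forward.
After an electrical test='fail': P(defective) = 0.75·0.6500 / (0.75·0.6500 + 0.3·0.3500) ≈ 0.8228
After a stress test='pass': P(defective) = 0.1·0.8228 / (0.1·0.8228 + 0.85·0.1772) ≈ 0.3533
After an electrical test='fail': P(defective) = 0.75·0.3533 / (0.75·0.3533 + 0.3·0.6467) ≈ 0.5773
After an electrical test='fail': P(defective) = 0.75·0.5773 / (0.75·0.5773 + 0.3·0.4227) ≈ 0.7734
After a stress test='pass': P(defective) = 0.1·0.7734 / (0.1·0.7734 + 0.85·0.2266) ≈ 0.2865
After a stress test='fail': P(defective) = 0.9·0.2865 / (0.9·0.2865 + 0.15·0.7135) ≈ 0.7067

0.707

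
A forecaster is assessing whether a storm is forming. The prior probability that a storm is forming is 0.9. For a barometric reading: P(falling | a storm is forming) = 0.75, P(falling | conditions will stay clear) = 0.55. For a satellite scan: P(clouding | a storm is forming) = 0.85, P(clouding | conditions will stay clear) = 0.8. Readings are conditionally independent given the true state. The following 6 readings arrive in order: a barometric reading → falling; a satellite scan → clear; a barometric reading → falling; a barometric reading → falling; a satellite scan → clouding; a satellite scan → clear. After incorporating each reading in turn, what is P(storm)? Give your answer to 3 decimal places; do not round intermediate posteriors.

After a barometric reading='falling': P(storm) = 0.75·0.9000 / (0.75·0.9000 + 0.55·0.1000) ≈ 0.9247
After a satellite scan='clear': P(storm) = 0.15·0.9247 / (0.15·0.9247 + 0.2·0.0753) ≈ 0.9020
After a barometric reading='falling': P(storm) = 0.75·0.9020 / (0.75·0.9020 + 0.55·0.0980) ≈ 0.9262
After a barometric reading='falling': P(storm) = 0.75·0.9262 / (0.75·0.9262 + 0.55·0.0738) ≈ 0.9448
After a satellite scan='clouding': P(storm) = 0.85·0.9448 / (0.85·0.9448 + 0.8·0.0552) ≈ 0.9479
After a satellite scan='clear': P(storm) = 0.15·0.9479 / (0.15·0.9479 + 0.2·0.0521) ≈ 0.9317

0.932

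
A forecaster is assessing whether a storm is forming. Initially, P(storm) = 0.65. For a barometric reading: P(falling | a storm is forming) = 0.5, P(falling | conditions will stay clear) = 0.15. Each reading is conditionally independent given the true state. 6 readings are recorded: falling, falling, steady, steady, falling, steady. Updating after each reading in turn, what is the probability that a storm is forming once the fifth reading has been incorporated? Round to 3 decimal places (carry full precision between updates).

Each posterior becomes the prior for the next update.
After 'falling': P(storm) = 0.5·0.6500 / (0.5·0.6500 + 0.15·0.3500) ≈ 0.8609
After 'falling': P(storm) = 0.5·0.8609 / (0.5·0.8609 + 0.15·0.1391) ≈ 0.9538
After 'steady': P(storm) = 0.5·0.9538 / (0.5·0.9538 + 0.85·0.0462) ≈ 0.9239
After 'steady': P(storm) = 0.5·0.9239 / (0.5·0.9239 + 0.85·0.0761) ≈ 0.8772
After 'falling': P(storm) = 0.5·0.8772 / (0.5·0.8772 + 0.15·0.1228) ≈ 0.9597

0.960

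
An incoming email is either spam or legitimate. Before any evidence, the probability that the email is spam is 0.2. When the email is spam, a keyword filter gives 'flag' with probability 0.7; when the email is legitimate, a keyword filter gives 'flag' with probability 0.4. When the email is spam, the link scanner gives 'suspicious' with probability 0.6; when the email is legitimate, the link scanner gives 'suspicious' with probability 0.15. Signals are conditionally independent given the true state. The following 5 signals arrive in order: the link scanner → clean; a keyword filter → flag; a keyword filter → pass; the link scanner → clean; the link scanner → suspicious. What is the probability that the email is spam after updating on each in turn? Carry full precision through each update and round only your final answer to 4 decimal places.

After the link scanner='clean': P(spam) = 0.4·0.2000 / (0.4·0.2000 + 0.85·0.8000) ≈ 0.1053
After a keyword filter='flag': P(spam) = 0.7·0.1053 / (0.7·0.1053 + 0.4·0.8947) ≈ 0.1707
After a keyword filter='pass': P(spam) = 0.3·0.1707 / (0.3·0.1707 + 0.6·0.8293) ≈ 0.0933
After the link scanner='clean': P(spam) = 0.4·0.0933 / (0.4·0.0933 + 0.85·0.9067) ≈ 0.0462
After the link scanner='suspicious': P(spam) = 0.6·0.0462 / (0.6·0.0462 + 0.15·0.9538) ≈ 0.1623

0.1623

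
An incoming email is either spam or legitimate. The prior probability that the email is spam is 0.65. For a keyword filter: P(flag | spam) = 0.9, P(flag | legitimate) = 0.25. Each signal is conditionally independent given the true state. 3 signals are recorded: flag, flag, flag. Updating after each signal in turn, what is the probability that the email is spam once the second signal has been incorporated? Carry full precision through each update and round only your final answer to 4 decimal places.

0.9601

Apply Bayes' rule sequentially, carrying P(spam) forward.
After 'flag': P(spam) = 0.9·0.6500 / (0.9·0.6500 + 0.25·0.3500) ≈ 0.8699
After 'flag': P(spam) = 0.9·0.8699 / (0.9·0.8699 + 0.25·0.1301) ≈ 0.9601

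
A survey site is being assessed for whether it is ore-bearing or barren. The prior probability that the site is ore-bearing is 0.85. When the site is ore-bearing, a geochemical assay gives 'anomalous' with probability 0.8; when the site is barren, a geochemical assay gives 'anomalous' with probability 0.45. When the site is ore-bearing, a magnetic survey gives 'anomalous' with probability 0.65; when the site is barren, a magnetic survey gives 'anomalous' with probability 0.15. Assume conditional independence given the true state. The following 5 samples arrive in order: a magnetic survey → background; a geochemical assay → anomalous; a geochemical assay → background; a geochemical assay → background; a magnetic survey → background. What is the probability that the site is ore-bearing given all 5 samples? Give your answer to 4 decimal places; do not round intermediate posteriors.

0.1842

After a magnetic survey='background': P(ore) = 0.35·0.8500 / (0.35·0.8500 + 0.85·0.1500) ≈ 0.7000
After a geochemical assay='anomalous': P(ore) = 0.8·0.7000 / (0.8·0.7000 + 0.45·0.3000) ≈ 0.8058
After a geochemical assay='background': P(ore) = 0.2·0.8058 / (0.2·0.8058 + 0.55·0.1942) ≈ 0.6013
After a geochemical assay='background': P(ore) = 0.2·0.6013 / (0.2·0.6013 + 0.55·0.3987) ≈ 0.3542
After a magnetic survey='background': P(ore) = 0.35·0.3542 / (0.35·0.3542 + 0.85·0.6458) ≈ 0.1842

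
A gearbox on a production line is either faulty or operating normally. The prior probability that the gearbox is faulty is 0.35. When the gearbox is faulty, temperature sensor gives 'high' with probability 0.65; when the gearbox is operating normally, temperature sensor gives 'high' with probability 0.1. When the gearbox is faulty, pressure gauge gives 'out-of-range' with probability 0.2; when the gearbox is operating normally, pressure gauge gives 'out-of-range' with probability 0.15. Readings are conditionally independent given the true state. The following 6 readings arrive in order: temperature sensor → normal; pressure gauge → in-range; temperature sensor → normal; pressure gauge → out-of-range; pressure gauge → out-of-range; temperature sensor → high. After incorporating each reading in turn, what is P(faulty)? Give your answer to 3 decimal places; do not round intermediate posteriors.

After temperature sensor='normal': P(faulty) = 0.35·0.3500 / (0.35·0.3500 + 0.9·0.6500) ≈ 0.1731
After pressure gauge='in-range': P(faulty) = 0.8·0.1731 / (0.8·0.1731 + 0.85·0.8269) ≈ 0.1646
After temperature sensor='normal': P(faulty) = 0.35·0.1646 / (0.35·0.1646 + 0.9·0.8354) ≈ 0.0712
After pressure gauge='out-of-range': P(faulty) = 0.2·0.0712 / (0.2·0.0712 + 0.15·0.9288) ≈ 0.0927
After pressure gauge='out-of-range': P(faulty) = 0.2·0.0927 / (0.2·0.0927 + 0.15·0.9073) ≈ 0.1199
After temperature sensor='high': P(faulty) = 0.65·0.1199 / (0.65·0.1199 + 0.1·0.8801) ≈ 0.4697

0.470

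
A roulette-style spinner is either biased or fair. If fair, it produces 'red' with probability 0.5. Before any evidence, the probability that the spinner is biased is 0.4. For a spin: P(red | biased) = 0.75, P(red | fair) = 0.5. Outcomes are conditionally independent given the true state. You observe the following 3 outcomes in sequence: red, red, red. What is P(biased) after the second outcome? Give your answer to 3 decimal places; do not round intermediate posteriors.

After 'red': P(biased) = 0.75·0.4000 / (0.75·0.4000 + 0.5·0.6000) ≈ 0.5000
After 'red': P(biased) = 0.75·0.5000 / (0.75·0.5000 + 0.5·0.5000) ≈ 0.6000

0.600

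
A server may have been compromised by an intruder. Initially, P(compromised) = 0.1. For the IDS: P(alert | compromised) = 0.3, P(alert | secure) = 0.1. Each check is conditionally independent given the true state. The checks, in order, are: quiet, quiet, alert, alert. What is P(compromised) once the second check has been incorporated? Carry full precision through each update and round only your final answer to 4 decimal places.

Each posterior becomes the prior for the next update.
After 'quiet': P(compromised) = 0.7·0.1000 / (0.7·0.1000 + 0.9·0.9000) ≈ 0.0795
After 'quiet': P(compromised) = 0.7·0.0795 / (0.7·0.0795 + 0.9·0.9205) ≈ 0.0630

0.0630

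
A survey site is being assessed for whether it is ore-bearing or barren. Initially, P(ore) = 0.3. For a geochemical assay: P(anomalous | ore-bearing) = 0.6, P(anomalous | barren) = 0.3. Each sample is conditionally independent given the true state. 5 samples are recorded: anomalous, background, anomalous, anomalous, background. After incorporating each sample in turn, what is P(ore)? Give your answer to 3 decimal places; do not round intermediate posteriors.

After 'anomalous': P(ore) = 0.6·0.3000 / (0.6·0.3000 + 0.3·0.7000) ≈ 0.4615
After 'background': P(ore) = 0.4·0.4615 / (0.4·0.4615 + 0.7·0.5385) ≈ 0.3288
After 'anomalous': P(ore) = 0.6·0.3288 / (0.6·0.3288 + 0.3·0.6712) ≈ 0.4948
After 'anomalous': P(ore) = 0.6·0.4948 / (0.6·0.4948 + 0.3·0.5052) ≈ 0.6621
After 'background': P(ore) = 0.4·0.6621 / (0.4·0.6621 + 0.7·0.3379) ≈ 0.5282

0.528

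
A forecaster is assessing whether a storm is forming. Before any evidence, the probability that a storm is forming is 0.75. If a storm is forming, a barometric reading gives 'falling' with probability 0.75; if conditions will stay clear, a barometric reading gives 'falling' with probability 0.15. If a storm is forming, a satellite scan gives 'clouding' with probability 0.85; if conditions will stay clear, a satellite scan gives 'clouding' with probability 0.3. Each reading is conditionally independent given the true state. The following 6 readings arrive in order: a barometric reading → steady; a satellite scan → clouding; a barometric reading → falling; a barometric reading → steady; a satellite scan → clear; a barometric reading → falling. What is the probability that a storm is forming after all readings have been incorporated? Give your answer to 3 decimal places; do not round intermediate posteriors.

0.798

After a barometric reading='steady': P(storm) = 0.25·0.7500 / (0.25·0.7500 + 0.85·0.2500) ≈ 0.4688
After a satellite scan='clouding': P(storm) = 0.85·0.4688 / (0.85·0.4688 + 0.3·0.5312) ≈ 0.7143
After a barometric reading='falling': P(storm) = 0.75·0.7143 / (0.75·0.7143 + 0.15·0.2857) ≈ 0.9259
After a barometric reading='steady': P(storm) = 0.25·0.9259 / (0.25·0.9259 + 0.85·0.0741) ≈ 0.7862
After a satellite scan='clear': P(storm) = 0.15·0.7862 / (0.15·0.7862 + 0.7·0.2138) ≈ 0.4407
After a barometric reading='falling': P(storm) = 0.75·0.4407 / (0.75·0.4407 + 0.15·0.5593) ≈ 0.7975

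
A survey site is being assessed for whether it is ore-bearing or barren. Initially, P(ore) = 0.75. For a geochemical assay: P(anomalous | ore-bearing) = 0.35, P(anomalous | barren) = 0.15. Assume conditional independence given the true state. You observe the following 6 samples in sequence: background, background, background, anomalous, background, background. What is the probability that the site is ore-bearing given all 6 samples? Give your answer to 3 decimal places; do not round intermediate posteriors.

After 'background': P(ore) = 0.65·0.7500 / (0.65·0.7500 + 0.85·0.2500) ≈ 0.6964
After 'background': P(ore) = 0.65·0.6964 / (0.65·0.6964 + 0.85·0.3036) ≈ 0.6369
After 'background': P(ore) = 0.65·0.6369 / (0.65·0.6369 + 0.85·0.3631) ≈ 0.5729
After 'anomalous': P(ore) = 0.35·0.5729 / (0.35·0.5729 + 0.15·0.4271) ≈ 0.7579
After 'background': P(ore) = 0.65·0.7579 / (0.65·0.7579 + 0.85·0.2421) ≈ 0.7053
After 'background': P(ore) = 0.65·0.7053 / (0.65·0.7053 + 0.85·0.2947) ≈ 0.6467

0.647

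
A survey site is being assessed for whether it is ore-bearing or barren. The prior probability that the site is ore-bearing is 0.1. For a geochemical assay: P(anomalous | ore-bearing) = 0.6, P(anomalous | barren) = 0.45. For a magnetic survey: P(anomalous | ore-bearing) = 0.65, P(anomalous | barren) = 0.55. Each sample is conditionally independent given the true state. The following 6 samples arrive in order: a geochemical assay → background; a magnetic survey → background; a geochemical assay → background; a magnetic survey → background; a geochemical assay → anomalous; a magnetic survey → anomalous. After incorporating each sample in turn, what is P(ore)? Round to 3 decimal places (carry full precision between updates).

0.053

Apply Bayes' rule sequentially, carrying P(ore) forward.
After a geochemical assay='background': P(ore) = 0.4·0.1000 / (0.4·0.1000 + 0.55·0.9000) ≈ 0.0748
After a magnetic survey='background': P(ore) = 0.35·0.0748 / (0.35·0.0748 + 0.45·0.9252) ≈ 0.0591
After a geochemical assay='background': P(ore) = 0.4·0.0591 / (0.4·0.0591 + 0.55·0.9409) ≈ 0.0437
After a magnetic survey='background': P(ore) = 0.35·0.0437 / (0.35·0.0437 + 0.45·0.9563) ≈ 0.0343
After a geochemical assay='anomalous': P(ore) = 0.6·0.0343 / (0.6·0.0343 + 0.45·0.9657) ≈ 0.0453
After a magnetic survey='anomalous': P(ore) = 0.65·0.0453 / (0.65·0.0453 + 0.55·0.9547) ≈ 0.0530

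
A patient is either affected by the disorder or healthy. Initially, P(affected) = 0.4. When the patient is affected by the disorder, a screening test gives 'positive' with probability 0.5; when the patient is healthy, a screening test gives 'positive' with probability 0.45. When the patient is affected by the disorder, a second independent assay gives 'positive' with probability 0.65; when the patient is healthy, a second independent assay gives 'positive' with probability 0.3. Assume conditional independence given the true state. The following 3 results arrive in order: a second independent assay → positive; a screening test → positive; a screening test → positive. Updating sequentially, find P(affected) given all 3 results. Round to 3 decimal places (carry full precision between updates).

0.641

After a second independent assay='positive': P(affected) = 0.65·0.4000 / (0.65·0.4000 + 0.3·0.6000) ≈ 0.5909
After a screening test='positive': P(affected) = 0.5·0.5909 / (0.5·0.5909 + 0.45·0.4091) ≈ 0.6161
After a screening test='positive': P(affected) = 0.5·0.6161 / (0.5·0.6161 + 0.45·0.3839) ≈ 0.6407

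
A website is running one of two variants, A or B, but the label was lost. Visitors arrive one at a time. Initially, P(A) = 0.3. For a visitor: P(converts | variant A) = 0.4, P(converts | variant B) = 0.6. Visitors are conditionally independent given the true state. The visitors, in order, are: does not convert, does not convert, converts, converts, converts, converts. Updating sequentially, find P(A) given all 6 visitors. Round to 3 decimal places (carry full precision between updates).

0.160

After 'does not convert': P(A) = 0.6·0.3000 / (0.6·0.3000 + 0.4·0.7000) ≈ 0.3913
After 'does not convert': P(A) = 0.6·0.3913 / (0.6·0.3913 + 0.4·0.6087) ≈ 0.4909
After 'converts': P(A) = 0.4·0.4909 / (0.4·0.4909 + 0.6·0.5091) ≈ 0.3913
After 'converts': P(A) = 0.4·0.3913 / (0.4·0.3913 + 0.6·0.6087) ≈ 0.3000
After 'converts': P(A) = 0.4·0.3000 / (0.4·0.3000 + 0.6·0.7000) ≈ 0.2222
After 'converts': P(A) = 0.4·0.2222 / (0.4·0.2222 + 0.6·0.7778) ≈ 0.1600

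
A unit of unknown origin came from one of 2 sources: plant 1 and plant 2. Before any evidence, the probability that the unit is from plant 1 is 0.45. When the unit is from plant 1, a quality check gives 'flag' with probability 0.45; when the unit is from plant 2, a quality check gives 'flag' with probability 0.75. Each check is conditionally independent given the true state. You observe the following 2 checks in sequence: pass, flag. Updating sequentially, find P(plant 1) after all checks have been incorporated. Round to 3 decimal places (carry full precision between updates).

0.519

After 'pass': P(plant 1) = 0.55·0.4500 / (0.55·0.4500 + 0.25·0.5500) ≈ 0.6429
After 'flag': P(plant 1) = 0.45·0.6429 / (0.45·0.6429 + 0.75·0.3571) ≈ 0.5192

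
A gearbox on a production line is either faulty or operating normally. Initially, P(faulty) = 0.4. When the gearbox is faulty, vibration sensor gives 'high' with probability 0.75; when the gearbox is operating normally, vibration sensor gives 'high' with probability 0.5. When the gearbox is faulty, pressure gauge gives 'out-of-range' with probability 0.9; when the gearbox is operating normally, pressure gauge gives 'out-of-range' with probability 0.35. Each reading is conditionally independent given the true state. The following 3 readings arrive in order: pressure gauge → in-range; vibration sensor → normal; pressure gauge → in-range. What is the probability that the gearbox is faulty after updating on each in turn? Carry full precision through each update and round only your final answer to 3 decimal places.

0.008

After pressure gauge='in-range': P(faulty) = 0.1·0.4000 / (0.1·0.4000 + 0.65·0.6000) ≈ 0.0930
After vibration sensor='normal': P(faulty) = 0.25·0.0930 / (0.25·0.0930 + 0.5·0.9070) ≈ 0.0488
After pressure gauge='in-range': P(faulty) = 0.1·0.0488 / (0.1·0.0488 + 0.65·0.9512) ≈ 0.0078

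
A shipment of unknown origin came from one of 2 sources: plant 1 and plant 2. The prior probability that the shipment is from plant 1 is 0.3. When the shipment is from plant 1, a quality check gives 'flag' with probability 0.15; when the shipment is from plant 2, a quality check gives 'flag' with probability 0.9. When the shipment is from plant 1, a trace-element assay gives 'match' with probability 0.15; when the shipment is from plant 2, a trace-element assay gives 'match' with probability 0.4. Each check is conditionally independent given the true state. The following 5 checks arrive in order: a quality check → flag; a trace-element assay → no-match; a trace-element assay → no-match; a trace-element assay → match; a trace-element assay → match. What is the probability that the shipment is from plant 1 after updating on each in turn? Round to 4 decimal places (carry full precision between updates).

0.0198

After a quality check='flag': P(plant 1) = 0.15·0.3000 / (0.15·0.3000 + 0.9·0.7000) ≈ 0.0667
After a trace-element assay='no-match': P(plant 1) = 0.85·0.0667 / (0.85·0.0667 + 0.6·0.9333) ≈ 0.0919
After a trace-element assay='no-match': P(plant 1) = 0.85·0.0919 / (0.85·0.0919 + 0.6·0.9081) ≈ 0.1254
After a trace-element assay='match': P(plant 1) = 0.15·0.1254 / (0.15·0.1254 + 0.4·0.8746) ≈ 0.0510
After a trace-element assay='match': P(plant 1) = 0.15·0.0510 / (0.15·0.0510 + 0.4·0.9490) ≈ 0.0198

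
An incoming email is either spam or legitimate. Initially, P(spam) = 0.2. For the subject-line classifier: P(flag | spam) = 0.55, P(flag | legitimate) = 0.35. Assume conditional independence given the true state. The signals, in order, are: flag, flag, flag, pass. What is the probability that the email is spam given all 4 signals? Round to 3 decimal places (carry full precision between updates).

0.402

Apply Bayes' rule sequentially, carrying P(spam) forward.
After 'flag': P(spam) = 0.55·0.2000 / (0.55·0.2000 + 0.35·0.8000) ≈ 0.2821
After 'flag': P(spam) = 0.55·0.2821 / (0.55·0.2821 + 0.35·0.7179) ≈ 0.3817
After 'flag': P(spam) = 0.55·0.3817 / (0.55·0.3817 + 0.35·0.6183) ≈ 0.4924
After 'pass': P(spam) = 0.45·0.4924 / (0.45·0.4924 + 0.65·0.5076) ≈ 0.4018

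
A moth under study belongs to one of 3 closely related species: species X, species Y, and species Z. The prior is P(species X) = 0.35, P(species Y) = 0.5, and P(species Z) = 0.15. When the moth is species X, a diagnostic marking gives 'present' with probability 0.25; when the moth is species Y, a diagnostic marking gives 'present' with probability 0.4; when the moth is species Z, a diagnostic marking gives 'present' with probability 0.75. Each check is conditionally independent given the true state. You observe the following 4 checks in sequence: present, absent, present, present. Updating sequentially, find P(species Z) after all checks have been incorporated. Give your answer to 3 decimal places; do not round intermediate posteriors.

0.404

After 'present': normaliser = 0.25·0.3500 + 0.4·0.5000 + 0.75·0.1500; P(species X) ≈ 0.2188, P(species Y) ≈ 0.5000, P(species Z) ≈ 0.2812
After 'absent': normaliser = 0.75·0.2188 + 0.6·0.5000 + 0.25·0.2812; P(species X) ≈ 0.3070, P(species Y) ≈ 0.5614, P(species Z) ≈ 0.1316
After 'present': normaliser = 0.25·0.3070 + 0.4·0.5614 + 0.75·0.1316; P(species X) ≈ 0.1919, P(species Y) ≈ 0.5614, P(species Z) ≈ 0.2467
After 'present': normaliser = 0.25·0.1919 + 0.4·0.5614 + 0.75·0.2467; P(species X) ≈ 0.1048, P(species Y) ≈ 0.4908, P(species Z) ≈ 0.4044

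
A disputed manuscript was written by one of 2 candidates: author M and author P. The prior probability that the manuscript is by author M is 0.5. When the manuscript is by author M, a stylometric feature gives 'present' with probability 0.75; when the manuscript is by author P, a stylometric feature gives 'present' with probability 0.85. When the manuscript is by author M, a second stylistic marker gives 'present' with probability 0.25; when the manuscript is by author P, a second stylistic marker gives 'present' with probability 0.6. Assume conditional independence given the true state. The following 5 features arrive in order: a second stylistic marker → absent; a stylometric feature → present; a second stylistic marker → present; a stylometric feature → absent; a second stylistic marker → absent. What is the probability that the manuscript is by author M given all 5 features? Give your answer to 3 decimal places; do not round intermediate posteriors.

Apply Bayes' rule sequentially, carrying P(author M) forward.
After a second stylistic marker='absent': P(author M) = 0.75·0.5000 / (0.75·0.5000 + 0.4·0.5000) ≈ 0.6522
After a stylometric feature='present': P(author M) = 0.75·0.6522 / (0.75·0.6522 + 0.85·0.3478) ≈ 0.6233
After a second stylistic marker='present': P(author M) = 0.25·0.6233 / (0.25·0.6233 + 0.6·0.3767) ≈ 0.4081
After a stylometric feature='absent': P(author M) = 0.25·0.4081 / (0.25·0.4081 + 0.15·0.5919) ≈ 0.5346
After a second stylistic marker='absent': P(author M) = 0.75·0.5346 / (0.75·0.5346 + 0.4·0.4654) ≈ 0.6830

0.683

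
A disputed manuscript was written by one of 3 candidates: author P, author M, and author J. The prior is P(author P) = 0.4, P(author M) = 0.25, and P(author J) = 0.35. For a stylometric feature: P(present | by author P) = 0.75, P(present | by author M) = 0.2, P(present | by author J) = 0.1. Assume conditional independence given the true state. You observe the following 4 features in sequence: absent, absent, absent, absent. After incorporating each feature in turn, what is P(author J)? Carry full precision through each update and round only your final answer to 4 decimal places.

After 'absent': normaliser = 0.25·0.4000 + 0.8·0.2500 + 0.9·0.3500; P(author P) ≈ 0.1626, P(author M) ≈ 0.3252, P(author J) ≈ 0.5122
After 'absent': normaliser = 0.25·0.1626 + 0.8·0.3252 + 0.9·0.5122; P(author P) ≈ 0.0534, P(author M) ≈ 0.3415, P(author J) ≈ 0.6051
After 'absent': normaliser = 0.25·0.0534 + 0.8·0.3415 + 0.9·0.6051; P(author P) ≈ 0.0161, P(author M) ≈ 0.3287, P(author J) ≈ 0.6552
After 'absent': normaliser = 0.25·0.0161 + 0.8·0.3287 + 0.9·0.6552; P(author P) ≈ 0.0047, P(author M) ≈ 0.3070, P(author J) ≈ 0.6884

0.6884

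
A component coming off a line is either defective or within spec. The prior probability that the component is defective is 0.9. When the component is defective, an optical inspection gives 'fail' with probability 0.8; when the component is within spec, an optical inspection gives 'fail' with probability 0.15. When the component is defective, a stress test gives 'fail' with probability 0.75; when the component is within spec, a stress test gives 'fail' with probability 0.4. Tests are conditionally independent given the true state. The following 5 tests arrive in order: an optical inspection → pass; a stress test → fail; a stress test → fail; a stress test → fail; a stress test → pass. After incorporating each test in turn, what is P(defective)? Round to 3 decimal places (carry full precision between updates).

After an optical inspection='pass': P(defective) = 0.2·0.9000 / (0.2·0.9000 + 0.85·0.1000) ≈ 0.6792
After a stress test='fail': P(defective) = 0.75·0.6792 / (0.75·0.6792 + 0.4·0.3208) ≈ 0.7988
After a stress test='fail': P(defective) = 0.75·0.7988 / (0.75·0.7988 + 0.4·0.2012) ≈ 0.8816
After a stress test='fail': P(defective) = 0.75·0.8816 / (0.75·0.8816 + 0.4·0.1184) ≈ 0.9332
After a stress test='pass': P(defective) = 0.25·0.9332 / (0.25·0.9332 + 0.6·0.0668) ≈ 0.8533

0.853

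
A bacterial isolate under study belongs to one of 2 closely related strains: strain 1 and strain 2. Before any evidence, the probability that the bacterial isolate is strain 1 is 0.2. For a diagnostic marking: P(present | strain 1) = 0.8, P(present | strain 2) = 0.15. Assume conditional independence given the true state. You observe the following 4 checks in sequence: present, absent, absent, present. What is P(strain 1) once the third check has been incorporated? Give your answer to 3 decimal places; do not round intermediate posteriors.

0.069

Each posterior becomes the prior for the next update.
After 'present': P(strain 1) = 0.8·0.2000 / (0.8·0.2000 + 0.15·0.8000) ≈ 0.5714
After 'absent': P(strain 1) = 0.2·0.5714 / (0.2·0.5714 + 0.85·0.4286) ≈ 0.2388
After 'absent': P(strain 1) = 0.2·0.2388 / (0.2·0.2388 + 0.85·0.7612) ≈ 0.0687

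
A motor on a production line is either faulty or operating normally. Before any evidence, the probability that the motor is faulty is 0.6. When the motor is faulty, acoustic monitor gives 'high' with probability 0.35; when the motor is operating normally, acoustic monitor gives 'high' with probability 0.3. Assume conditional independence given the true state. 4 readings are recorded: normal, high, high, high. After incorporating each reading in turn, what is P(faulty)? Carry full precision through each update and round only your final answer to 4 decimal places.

After 'normal': P(faulty) = 0.65·0.6000 / (0.65·0.6000 + 0.7·0.4000) ≈ 0.5821
After 'high': P(faulty) = 0.35·0.5821 / (0.35·0.5821 + 0.3·0.4179) ≈ 0.6190
After 'high': P(faulty) = 0.35·0.6190 / (0.35·0.6190 + 0.3·0.3810) ≈ 0.6547
After 'high': P(faulty) = 0.35·0.6547 / (0.35·0.6547 + 0.3·0.3453) ≈ 0.6886

0.6886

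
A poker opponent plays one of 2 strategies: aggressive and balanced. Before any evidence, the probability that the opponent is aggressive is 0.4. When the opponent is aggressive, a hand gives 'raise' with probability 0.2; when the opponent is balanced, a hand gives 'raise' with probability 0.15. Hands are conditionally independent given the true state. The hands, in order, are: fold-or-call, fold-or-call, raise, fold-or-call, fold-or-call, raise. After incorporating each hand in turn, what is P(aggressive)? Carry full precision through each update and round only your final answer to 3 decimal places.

Apply Bayes' rule sequentially, carrying P(aggressive) forward.
After 'fold-or-call': P(aggressive) = 0.8·0.4000 / (0.8·0.4000 + 0.85·0.6000) ≈ 0.3855
After 'fold-or-call': P(aggressive) = 0.8·0.3855 / (0.8·0.3855 + 0.85·0.6145) ≈ 0.3713
After 'raise': P(aggressive) = 0.2·0.3713 / (0.2·0.3713 + 0.15·0.6287) ≈ 0.4405
After 'fold-or-call': P(aggressive) = 0.8·0.4405 / (0.8·0.4405 + 0.85·0.5595) ≈ 0.4256
After 'fold-or-call': P(aggressive) = 0.8·0.4256 / (0.8·0.4256 + 0.85·0.5744) ≈ 0.4109
After 'raise': P(aggressive) = 0.2·0.4109 / (0.2·0.4109 + 0.15·0.5891) ≈ 0.4819

0.482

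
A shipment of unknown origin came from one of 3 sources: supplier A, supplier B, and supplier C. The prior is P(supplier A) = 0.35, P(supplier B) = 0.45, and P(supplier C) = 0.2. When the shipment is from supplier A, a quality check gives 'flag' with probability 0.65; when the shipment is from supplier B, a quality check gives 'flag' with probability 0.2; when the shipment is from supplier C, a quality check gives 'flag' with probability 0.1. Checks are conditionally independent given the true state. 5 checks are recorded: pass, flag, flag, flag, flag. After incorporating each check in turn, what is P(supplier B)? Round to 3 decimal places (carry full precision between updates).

After 'pass': normaliser = 0.35·0.3500 + 0.8·0.4500 + 0.9·0.2000; P(supplier A) ≈ 0.1849, P(supplier B) ≈ 0.5434, P(supplier C) ≈ 0.2717
After 'flag': normaliser = 0.65·0.1849 + 0.2·0.5434 + 0.1·0.2717; P(supplier A) ≈ 0.4694, P(supplier B) ≈ 0.4245, P(supplier C) ≈ 0.1061
After 'flag': normaliser = 0.65·0.4694 + 0.2·0.4245 + 0.1·0.1061; P(supplier A) ≈ 0.7616, P(supplier B) ≈ 0.2119, P(supplier C) ≈ 0.0265
After 'flag': normaliser = 0.65·0.7616 + 0.2·0.2119 + 0.1·0.0265; P(supplier A) ≈ 0.9166, P(supplier B) ≈ 0.0785, P(supplier C) ≈ 0.0049
After 'flag': normaliser = 0.65·0.9166 + 0.2·0.0785 + 0.1·0.0049; P(supplier A) ≈ 0.9736, P(supplier B) ≈ 0.0256, P(supplier C) ≈ 0.0008

0.026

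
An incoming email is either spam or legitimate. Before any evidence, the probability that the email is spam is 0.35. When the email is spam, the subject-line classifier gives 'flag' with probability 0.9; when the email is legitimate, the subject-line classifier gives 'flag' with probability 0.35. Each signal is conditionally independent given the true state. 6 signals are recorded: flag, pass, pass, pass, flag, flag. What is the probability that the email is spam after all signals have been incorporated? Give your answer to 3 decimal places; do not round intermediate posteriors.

0.032

Each posterior becomes the prior for the next update.
After 'flag': P(spam) = 0.9·0.3500 / (0.9·0.3500 + 0.35·0.6500) ≈ 0.5806
After 'pass': P(spam) = 0.1·0.5806 / (0.1·0.5806 + 0.65·0.4194) ≈ 0.1756
After 'pass': P(spam) = 0.1·0.1756 / (0.1·0.1756 + 0.65·0.8244) ≈ 0.0317
After 'pass': P(spam) = 0.1·0.0317 / (0.1·0.0317 + 0.65·0.9683) ≈ 0.0050
After 'flag': P(spam) = 0.9·0.0050 / (0.9·0.0050 + 0.35·0.9950) ≈ 0.0128
After 'flag': P(spam) = 0.9·0.0128 / (0.9·0.0128 + 0.35·0.9872) ≈ 0.0323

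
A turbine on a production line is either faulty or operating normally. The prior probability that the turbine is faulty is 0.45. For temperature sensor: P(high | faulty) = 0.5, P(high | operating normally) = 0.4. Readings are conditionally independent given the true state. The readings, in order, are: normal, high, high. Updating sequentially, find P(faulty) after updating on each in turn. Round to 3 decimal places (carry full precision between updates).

0.516

Apply Bayes' rule sequentially, carrying P(faulty) forward.
After 'normal': P(faulty) = 0.5·0.4500 / (0.5·0.4500 + 0.6·0.5500) ≈ 0.4054
After 'high': P(faulty) = 0.5·0.4054 / (0.5·0.4054 + 0.4·0.5946) ≈ 0.4601
After 'high': P(faulty) = 0.5·0.4601 / (0.5·0.4601 + 0.4·0.5399) ≈ 0.5158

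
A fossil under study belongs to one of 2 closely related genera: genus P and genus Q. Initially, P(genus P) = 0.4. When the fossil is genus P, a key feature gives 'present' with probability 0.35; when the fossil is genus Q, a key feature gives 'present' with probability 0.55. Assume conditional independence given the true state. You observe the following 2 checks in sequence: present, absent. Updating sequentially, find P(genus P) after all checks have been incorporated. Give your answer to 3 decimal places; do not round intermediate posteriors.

After 'present': P(genus P) = 0.35·0.4000 / (0.35·0.4000 + 0.55·0.6000) ≈ 0.2979
After 'absent': P(genus P) = 0.65·0.2979 / (0.65·0.2979 + 0.45·0.7021) ≈ 0.3800

0.380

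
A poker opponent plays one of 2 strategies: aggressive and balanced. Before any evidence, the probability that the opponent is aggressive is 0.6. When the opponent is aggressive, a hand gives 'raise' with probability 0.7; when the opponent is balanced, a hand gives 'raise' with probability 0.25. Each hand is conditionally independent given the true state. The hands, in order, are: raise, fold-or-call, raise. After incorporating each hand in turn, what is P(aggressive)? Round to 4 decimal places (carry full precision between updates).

After 'raise': P(aggressive) = 0.7·0.6000 / (0.7·0.6000 + 0.25·0.4000) ≈ 0.8077
After 'fold-or-call': P(aggressive) = 0.3·0.8077 / (0.3·0.8077 + 0.75·0.1923) ≈ 0.6269
After 'raise': P(aggressive) = 0.7·0.6269 / (0.7·0.6269 + 0.25·0.3731) ≈ 0.8247

0.8247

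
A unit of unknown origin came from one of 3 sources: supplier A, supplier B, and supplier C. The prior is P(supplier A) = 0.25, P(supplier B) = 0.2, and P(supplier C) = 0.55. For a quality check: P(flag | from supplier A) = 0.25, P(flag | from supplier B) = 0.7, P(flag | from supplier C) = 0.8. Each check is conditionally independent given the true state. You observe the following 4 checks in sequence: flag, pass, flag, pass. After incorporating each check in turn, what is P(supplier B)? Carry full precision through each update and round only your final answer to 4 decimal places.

After 'flag': normaliser = 0.25·0.2500 + 0.7·0.2000 + 0.8·0.5500; P(supplier A) ≈ 0.0973, P(supplier B) ≈ 0.2179, P(supplier C) ≈ 0.6848
After 'pass': normaliser = 0.75·0.0973 + 0.3·0.2179 + 0.2·0.6848; P(supplier A) ≈ 0.2650, P(supplier B) ≈ 0.2375, P(supplier C) ≈ 0.4975
After 'flag': normaliser = 0.25·0.2650 + 0.7·0.2375 + 0.8·0.4975; P(supplier A) ≈ 0.1051, P(supplier B) ≈ 0.2636, P(supplier C) ≈ 0.6313
After 'pass': normaliser = 0.75·0.1051 + 0.3·0.2636 + 0.2·0.6313; P(supplier A) ≈ 0.2774, P(supplier B) ≈ 0.2783, P(supplier C) ≈ 0.4443

0.2783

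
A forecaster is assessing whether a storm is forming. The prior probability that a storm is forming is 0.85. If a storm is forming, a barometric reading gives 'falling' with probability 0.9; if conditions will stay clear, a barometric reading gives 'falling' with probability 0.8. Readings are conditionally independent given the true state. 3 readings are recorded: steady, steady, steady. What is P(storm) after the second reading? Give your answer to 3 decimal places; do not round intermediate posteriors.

0.586

After 'steady': P(storm) = 0.1·0.8500 / (0.1·0.8500 + 0.2·0.1500) ≈ 0.7391
After 'steady': P(storm) = 0.1·0.7391 / (0.1·0.7391 + 0.2·0.2609) ≈ 0.5862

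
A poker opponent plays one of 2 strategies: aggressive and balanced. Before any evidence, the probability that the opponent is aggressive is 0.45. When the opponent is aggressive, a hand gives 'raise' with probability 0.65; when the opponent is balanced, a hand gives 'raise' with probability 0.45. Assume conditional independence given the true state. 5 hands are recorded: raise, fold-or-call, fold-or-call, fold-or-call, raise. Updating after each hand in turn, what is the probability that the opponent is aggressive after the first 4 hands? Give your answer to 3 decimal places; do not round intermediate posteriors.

0.233

After 'raise': P(aggressive) = 0.65·0.4500 / (0.65·0.4500 + 0.45·0.5500) ≈ 0.5417
After 'fold-or-call': P(aggressive) = 0.35·0.5417 / (0.35·0.5417 + 0.55·0.4583) ≈ 0.4292
After 'fold-or-call': P(aggressive) = 0.35·0.4292 / (0.35·0.4292 + 0.55·0.5708) ≈ 0.3237
After 'fold-or-call': P(aggressive) = 0.35·0.3237 / (0.35·0.3237 + 0.55·0.6763) ≈ 0.2335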